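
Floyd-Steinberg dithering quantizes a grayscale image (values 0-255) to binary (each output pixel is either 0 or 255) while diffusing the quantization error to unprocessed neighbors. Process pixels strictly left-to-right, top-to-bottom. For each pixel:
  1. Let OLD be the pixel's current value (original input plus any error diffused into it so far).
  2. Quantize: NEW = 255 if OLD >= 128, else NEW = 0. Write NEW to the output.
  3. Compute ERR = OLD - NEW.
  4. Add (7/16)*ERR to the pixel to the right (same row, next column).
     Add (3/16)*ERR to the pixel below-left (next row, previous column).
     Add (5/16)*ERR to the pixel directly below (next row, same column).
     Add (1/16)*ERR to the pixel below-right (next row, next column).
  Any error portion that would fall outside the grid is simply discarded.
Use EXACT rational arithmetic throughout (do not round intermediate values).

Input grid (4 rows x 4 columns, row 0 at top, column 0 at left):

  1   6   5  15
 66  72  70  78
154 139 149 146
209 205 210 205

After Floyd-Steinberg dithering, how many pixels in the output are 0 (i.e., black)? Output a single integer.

Answer: 9

Derivation:
(0,0): OLD=1 → NEW=0, ERR=1
(0,1): OLD=103/16 → NEW=0, ERR=103/16
(0,2): OLD=2001/256 → NEW=0, ERR=2001/256
(0,3): OLD=75447/4096 → NEW=0, ERR=75447/4096
(1,0): OLD=17285/256 → NEW=0, ERR=17285/256
(1,1): OLD=215203/2048 → NEW=0, ERR=215203/2048
(1,2): OLD=8013151/65536 → NEW=0, ERR=8013151/65536
(1,3): OLD=144429001/1048576 → NEW=255, ERR=-122957879/1048576
(2,0): OLD=6383281/32768 → NEW=255, ERR=-1972559/32768
(2,1): OLD=181033131/1048576 → NEW=255, ERR=-86353749/1048576
(2,2): OLD=284711415/2097152 → NEW=255, ERR=-250062345/2097152
(2,3): OLD=2175352699/33554432 → NEW=0, ERR=2175352699/33554432
(3,0): OLD=2931767457/16777216 → NEW=255, ERR=-1346422623/16777216
(3,1): OLD=31684563711/268435456 → NEW=0, ERR=31684563711/268435456
(3,2): OLD=993797082369/4294967296 → NEW=255, ERR=-101419578111/4294967296
(3,3): OLD=14257653728903/68719476736 → NEW=255, ERR=-3265812838777/68719476736
Output grid:
  Row 0: ....  (4 black, running=4)
  Row 1: ...#  (3 black, running=7)
  Row 2: ###.  (1 black, running=8)
  Row 3: #.##  (1 black, running=9)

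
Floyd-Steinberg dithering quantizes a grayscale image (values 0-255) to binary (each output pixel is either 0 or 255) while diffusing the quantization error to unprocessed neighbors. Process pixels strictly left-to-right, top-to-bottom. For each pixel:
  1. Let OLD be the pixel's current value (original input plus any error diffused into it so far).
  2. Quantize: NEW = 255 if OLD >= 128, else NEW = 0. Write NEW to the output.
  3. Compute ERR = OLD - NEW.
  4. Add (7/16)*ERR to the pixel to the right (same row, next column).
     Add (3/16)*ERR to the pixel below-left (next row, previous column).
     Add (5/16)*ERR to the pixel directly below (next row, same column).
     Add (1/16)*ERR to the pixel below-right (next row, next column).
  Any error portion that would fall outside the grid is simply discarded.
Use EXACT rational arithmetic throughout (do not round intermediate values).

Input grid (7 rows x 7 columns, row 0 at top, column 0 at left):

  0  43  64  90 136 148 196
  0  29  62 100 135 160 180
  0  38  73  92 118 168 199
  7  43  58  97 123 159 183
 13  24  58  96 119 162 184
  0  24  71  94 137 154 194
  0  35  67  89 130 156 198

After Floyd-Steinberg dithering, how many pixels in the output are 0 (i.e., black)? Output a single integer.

(0,0): OLD=0 → NEW=0, ERR=0
(0,1): OLD=43 → NEW=0, ERR=43
(0,2): OLD=1325/16 → NEW=0, ERR=1325/16
(0,3): OLD=32315/256 → NEW=0, ERR=32315/256
(0,4): OLD=783261/4096 → NEW=255, ERR=-261219/4096
(0,5): OLD=7870795/65536 → NEW=0, ERR=7870795/65536
(0,6): OLD=260616461/1048576 → NEW=255, ERR=-6770419/1048576
(1,0): OLD=129/16 → NEW=0, ERR=129/16
(1,1): OLD=7871/128 → NEW=0, ERR=7871/128
(1,2): OLD=578099/4096 → NEW=255, ERR=-466381/4096
(1,3): OLD=1357419/16384 → NEW=0, ERR=1357419/16384
(1,4): OLD=190552997/1048576 → NEW=255, ERR=-76833883/1048576
(1,5): OLD=1344498829/8388608 → NEW=255, ERR=-794596211/8388608
(1,6): OLD=19333662563/134217728 → NEW=255, ERR=-14891858077/134217728
(2,0): OLD=28773/2048 → NEW=0, ERR=28773/2048
(2,1): OLD=2786431/65536 → NEW=0, ERR=2786431/65536
(2,2): OLD=79059565/1048576 → NEW=0, ERR=79059565/1048576
(2,3): OLD=1090699861/8388608 → NEW=255, ERR=-1048395179/8388608
(2,4): OLD=1868390113/67108864 → NEW=0, ERR=1868390113/67108864
(2,5): OLD=268856706311/2147483648 → NEW=0, ERR=268856706311/2147483648
(2,6): OLD=7324819603233/34359738368 → NEW=255, ERR=-1436913680607/34359738368
(3,0): OLD=20303005/1048576 → NEW=0, ERR=20303005/1048576
(3,1): OLD=669183137/8388608 → NEW=0, ERR=669183137/8388608
(3,2): OLD=6421385207/67108864 → NEW=0, ERR=6421385207/67108864
(3,3): OLD=29457957179/268435456 → NEW=0, ERR=29457957179/268435456
(3,4): OLD=6713016792477/34359738368 → NEW=255, ERR=-2048716491363/34359738368
(3,5): OLD=45612285084783/274877906944 → NEW=255, ERR=-24481581185937/274877906944
(3,6): OLD=610408554414001/4398046511104 → NEW=255, ERR=-511093305917519/4398046511104
(4,0): OLD=4564500075/134217728 → NEW=0, ERR=4564500075/134217728
(4,1): OLD=178152854919/2147483648 → NEW=0, ERR=178152854919/2147483648
(4,2): OLD=5145658298265/34359738368 → NEW=255, ERR=-3616074985575/34359738368
(4,3): OLD=21729362790339/274877906944 → NEW=0, ERR=21729362790339/274877906944
(4,4): OLD=275122309646357/2199023255552 → NEW=0, ERR=275122309646357/2199023255552
(4,5): OLD=11497406768308585/70368744177664 → NEW=255, ERR=-6446622996995735/70368744177664
(4,6): OLD=114884472623071279/1125899906842624 → NEW=0, ERR=114884472623071279/1125899906842624
(5,0): OLD=899618570757/34359738368 → NEW=0, ERR=899618570757/34359738368
(5,1): OLD=12031992492303/274877906944 → NEW=0, ERR=12031992492303/274877906944
(5,2): OLD=169916952056077/2199023255552 → NEW=0, ERR=169916952056077/2199023255552
(5,3): OLD=2979931141109289/17592186044416 → NEW=255, ERR=-1506076300216791/17592186044416
(5,4): OLD=142320568258126039/1125899906842624 → NEW=0, ERR=142320568258126039/1125899906842624
(5,5): OLD=1870123774457798815/9007199254740992 → NEW=255, ERR=-426712035501154145/9007199254740992
(5,6): OLD=28741573399515357233/144115188075855872 → NEW=255, ERR=-8007799559827890127/144115188075855872
(6,0): OLD=72080720307189/4398046511104 → NEW=0, ERR=72080720307189/4398046511104
(6,1): OLD=5064683377146161/70368744177664 → NEW=0, ERR=5064683377146161/70368744177664
(6,2): OLD=123082064202879331/1125899906842624 → NEW=0, ERR=123082064202879331/1125899906842624
(6,3): OLD=1248435342460884157/9007199254740992 → NEW=255, ERR=-1048400467498068803/9007199254740992
(6,4): OLD=469929585483917621/4503599627370496 → NEW=0, ERR=469929585483917621/4503599627370496
(6,5): OLD=425032407803197934627/2305843009213693952 → NEW=255, ERR=-162957559546294023133/2305843009213693952
(6,6): OLD=5414345490490397606725/36893488147419103232 → NEW=255, ERR=-3993493987101473717435/36893488147419103232
Output grid:
  Row 0: ....#.#  (5 black, running=5)
  Row 1: ..#.###  (3 black, running=8)
  Row 2: ...#..#  (5 black, running=13)
  Row 3: ....###  (4 black, running=17)
  Row 4: ..#..#.  (5 black, running=22)
  Row 5: ...#.##  (4 black, running=26)
  Row 6: ...#.##  (4 black, running=30)

Answer: 30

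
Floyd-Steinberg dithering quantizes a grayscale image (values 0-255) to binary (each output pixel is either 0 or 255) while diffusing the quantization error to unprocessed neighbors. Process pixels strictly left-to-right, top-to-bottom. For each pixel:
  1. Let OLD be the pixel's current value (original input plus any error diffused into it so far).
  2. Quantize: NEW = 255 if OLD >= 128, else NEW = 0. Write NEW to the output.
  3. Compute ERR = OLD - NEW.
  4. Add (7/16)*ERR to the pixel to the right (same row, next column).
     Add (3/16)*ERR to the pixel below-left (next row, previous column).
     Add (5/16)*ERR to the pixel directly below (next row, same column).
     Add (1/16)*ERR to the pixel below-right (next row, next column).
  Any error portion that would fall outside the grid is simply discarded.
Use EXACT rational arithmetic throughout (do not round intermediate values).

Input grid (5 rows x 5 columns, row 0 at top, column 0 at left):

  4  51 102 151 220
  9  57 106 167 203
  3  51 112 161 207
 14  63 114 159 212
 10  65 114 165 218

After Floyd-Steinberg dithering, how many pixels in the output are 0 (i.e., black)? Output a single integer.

Answer: 14

Derivation:
(0,0): OLD=4 → NEW=0, ERR=4
(0,1): OLD=211/4 → NEW=0, ERR=211/4
(0,2): OLD=8005/64 → NEW=0, ERR=8005/64
(0,3): OLD=210659/1024 → NEW=255, ERR=-50461/1024
(0,4): OLD=3251253/16384 → NEW=255, ERR=-926667/16384
(1,0): OLD=1289/64 → NEW=0, ERR=1289/64
(1,1): OLD=54271/512 → NEW=0, ERR=54271/512
(1,2): OLD=3039531/16384 → NEW=255, ERR=-1138389/16384
(1,3): OLD=7760431/65536 → NEW=0, ERR=7760431/65536
(1,4): OLD=245421101/1048576 → NEW=255, ERR=-21965779/1048576
(2,0): OLD=238949/8192 → NEW=0, ERR=238949/8192
(2,1): OLD=22312807/262144 → NEW=0, ERR=22312807/262144
(2,2): OLD=655792501/4194304 → NEW=255, ERR=-413755019/4194304
(2,3): OLD=9836562959/67108864 → NEW=255, ERR=-7276197361/67108864
(2,4): OLD=172248808105/1073741824 → NEW=255, ERR=-101555357015/1073741824
(3,0): OLD=163890517/4194304 → NEW=0, ERR=163890517/4194304
(3,1): OLD=3020596721/33554432 → NEW=0, ERR=3020596721/33554432
(3,2): OLD=115478007019/1073741824 → NEW=0, ERR=115478007019/1073741824
(3,3): OLD=318407763075/2147483648 → NEW=255, ERR=-229200567165/2147483648
(3,4): OLD=4431468678159/34359738368 → NEW=255, ERR=-4330264605681/34359738368
(4,0): OLD=20986119963/536870912 → NEW=0, ERR=20986119963/536870912
(4,1): OLD=2282182645211/17179869184 → NEW=255, ERR=-2098683996709/17179869184
(4,2): OLD=21929265885365/274877906944 → NEW=0, ERR=21929265885365/274877906944
(4,3): OLD=658130191804635/4398046511104 → NEW=255, ERR=-463371668526885/4398046511104
(4,4): OLD=8856012441852797/70368744177664 → NEW=0, ERR=8856012441852797/70368744177664
Output grid:
  Row 0: ...##  (3 black, running=3)
  Row 1: ..#.#  (3 black, running=6)
  Row 2: ..###  (2 black, running=8)
  Row 3: ...##  (3 black, running=11)
  Row 4: .#.#.  (3 black, running=14)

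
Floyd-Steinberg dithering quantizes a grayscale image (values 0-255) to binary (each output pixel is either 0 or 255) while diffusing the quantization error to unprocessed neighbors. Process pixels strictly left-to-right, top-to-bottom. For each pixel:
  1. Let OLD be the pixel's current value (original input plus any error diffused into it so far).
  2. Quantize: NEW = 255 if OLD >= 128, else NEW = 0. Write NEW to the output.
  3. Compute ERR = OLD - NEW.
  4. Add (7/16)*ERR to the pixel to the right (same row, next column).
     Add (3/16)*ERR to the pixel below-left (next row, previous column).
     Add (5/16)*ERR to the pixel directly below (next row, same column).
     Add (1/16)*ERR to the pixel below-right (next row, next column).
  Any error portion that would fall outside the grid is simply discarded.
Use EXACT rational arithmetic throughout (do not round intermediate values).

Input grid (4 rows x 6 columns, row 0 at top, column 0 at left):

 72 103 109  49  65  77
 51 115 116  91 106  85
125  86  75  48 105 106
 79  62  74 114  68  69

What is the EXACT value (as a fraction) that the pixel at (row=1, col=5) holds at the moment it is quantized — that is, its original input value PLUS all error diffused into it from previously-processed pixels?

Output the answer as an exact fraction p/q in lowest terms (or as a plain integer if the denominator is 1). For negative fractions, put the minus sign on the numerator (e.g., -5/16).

(0,0): OLD=72 → NEW=0, ERR=72
(0,1): OLD=269/2 → NEW=255, ERR=-241/2
(0,2): OLD=1801/32 → NEW=0, ERR=1801/32
(0,3): OLD=37695/512 → NEW=0, ERR=37695/512
(0,4): OLD=796345/8192 → NEW=0, ERR=796345/8192
(0,5): OLD=15666959/131072 → NEW=0, ERR=15666959/131072
(1,0): OLD=1629/32 → NEW=0, ERR=1629/32
(1,1): OLD=29355/256 → NEW=0, ERR=29355/256
(1,2): OLD=1556711/8192 → NEW=255, ERR=-532249/8192
(1,3): OLD=3516875/32768 → NEW=0, ERR=3516875/32768
(1,4): OLD=441129009/2097152 → NEW=255, ERR=-93644751/2097152
(1,5): OLD=3653834503/33554432 → NEW=0, ERR=3653834503/33554432
Target (1,5): original=85, with diffused error = 3653834503/33554432

Answer: 3653834503/33554432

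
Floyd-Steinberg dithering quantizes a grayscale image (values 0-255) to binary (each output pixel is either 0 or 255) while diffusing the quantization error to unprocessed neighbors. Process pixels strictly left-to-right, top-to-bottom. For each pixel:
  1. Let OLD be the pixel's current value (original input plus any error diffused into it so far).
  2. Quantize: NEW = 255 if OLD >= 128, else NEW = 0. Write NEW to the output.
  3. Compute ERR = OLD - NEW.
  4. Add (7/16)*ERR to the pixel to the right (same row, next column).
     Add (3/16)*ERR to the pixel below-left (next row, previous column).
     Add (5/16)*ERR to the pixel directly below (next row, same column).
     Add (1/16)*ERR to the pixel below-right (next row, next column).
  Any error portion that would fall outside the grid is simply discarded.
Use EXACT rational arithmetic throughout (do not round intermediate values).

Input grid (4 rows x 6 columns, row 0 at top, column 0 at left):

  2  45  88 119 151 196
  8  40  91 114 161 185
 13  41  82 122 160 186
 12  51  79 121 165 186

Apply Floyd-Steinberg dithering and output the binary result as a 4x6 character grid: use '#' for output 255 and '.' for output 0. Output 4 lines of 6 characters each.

Answer: ...#.#
..#.##
...#.#
..#.##

Derivation:
(0,0): OLD=2 → NEW=0, ERR=2
(0,1): OLD=367/8 → NEW=0, ERR=367/8
(0,2): OLD=13833/128 → NEW=0, ERR=13833/128
(0,3): OLD=340543/2048 → NEW=255, ERR=-181697/2048
(0,4): OLD=3676089/32768 → NEW=0, ERR=3676089/32768
(0,5): OLD=128493071/524288 → NEW=255, ERR=-5200369/524288
(1,0): OLD=2205/128 → NEW=0, ERR=2205/128
(1,1): OLD=84235/1024 → NEW=0, ERR=84235/1024
(1,2): OLD=4816679/32768 → NEW=255, ERR=-3539161/32768
(1,3): OLD=8757115/131072 → NEW=0, ERR=8757115/131072
(1,4): OLD=1827736689/8388608 → NEW=255, ERR=-311358351/8388608
(1,5): OLD=23175820487/134217728 → NEW=255, ERR=-11049700153/134217728
(2,0): OLD=553897/16384 → NEW=0, ERR=553897/16384
(2,1): OLD=32674963/524288 → NEW=0, ERR=32674963/524288
(2,2): OLD=781671417/8388608 → NEW=0, ERR=781671417/8388608
(2,3): OLD=11404219633/67108864 → NEW=255, ERR=-5708540687/67108864
(2,4): OLD=214587331283/2147483648 → NEW=0, ERR=214587331283/2147483648
(2,5): OLD=6929338905333/34359738368 → NEW=255, ERR=-1832394378507/34359738368
(3,0): OLD=287311705/8388608 → NEW=0, ERR=287311705/8388608
(3,1): OLD=7049446309/67108864 → NEW=0, ERR=7049446309/67108864
(3,2): OLD=76247679071/536870912 → NEW=255, ERR=-60654403489/536870912
(3,3): OLD=2389708411517/34359738368 → NEW=0, ERR=2389708411517/34359738368
(3,4): OLD=58092349353757/274877906944 → NEW=255, ERR=-12001516916963/274877906944
(3,5): OLD=688197435910547/4398046511104 → NEW=255, ERR=-433304424420973/4398046511104
Row 0: ...#.#
Row 1: ..#.##
Row 2: ...#.#
Row 3: ..#.##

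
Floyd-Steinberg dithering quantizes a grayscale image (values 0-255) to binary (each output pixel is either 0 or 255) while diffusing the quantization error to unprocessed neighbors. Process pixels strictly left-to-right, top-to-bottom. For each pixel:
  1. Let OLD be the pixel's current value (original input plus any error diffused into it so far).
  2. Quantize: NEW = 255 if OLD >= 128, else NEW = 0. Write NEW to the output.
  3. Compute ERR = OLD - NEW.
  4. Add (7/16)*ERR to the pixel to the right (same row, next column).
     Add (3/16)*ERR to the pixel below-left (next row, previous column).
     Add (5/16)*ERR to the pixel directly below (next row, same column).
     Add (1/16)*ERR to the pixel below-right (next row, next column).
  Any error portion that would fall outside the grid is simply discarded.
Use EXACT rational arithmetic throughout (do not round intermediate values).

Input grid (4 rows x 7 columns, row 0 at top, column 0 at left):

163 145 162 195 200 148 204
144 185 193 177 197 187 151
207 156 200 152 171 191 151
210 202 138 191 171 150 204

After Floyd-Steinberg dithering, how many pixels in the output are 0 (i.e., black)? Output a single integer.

Answer: 8

Derivation:
(0,0): OLD=163 → NEW=255, ERR=-92
(0,1): OLD=419/4 → NEW=0, ERR=419/4
(0,2): OLD=13301/64 → NEW=255, ERR=-3019/64
(0,3): OLD=178547/1024 → NEW=255, ERR=-82573/1024
(0,4): OLD=2698789/16384 → NEW=255, ERR=-1479131/16384
(0,5): OLD=28443395/262144 → NEW=0, ERR=28443395/262144
(0,6): OLD=1054741781/4194304 → NEW=255, ERR=-14805739/4194304
(1,0): OLD=8633/64 → NEW=255, ERR=-7687/64
(1,1): OLD=77103/512 → NEW=255, ERR=-53457/512
(1,2): OLD=2031739/16384 → NEW=0, ERR=2031739/16384
(1,3): OLD=12201391/65536 → NEW=255, ERR=-4510289/65536
(1,4): OLD=645850813/4194304 → NEW=255, ERR=-423696707/4194304
(1,5): OLD=5717938733/33554432 → NEW=255, ERR=-2838441427/33554432
(1,6): OLD=64246942723/536870912 → NEW=0, ERR=64246942723/536870912
(2,0): OLD=1227893/8192 → NEW=255, ERR=-861067/8192
(2,1): OLD=24413751/262144 → NEW=0, ERR=24413751/262144
(2,2): OLD=1090802725/4194304 → NEW=255, ERR=21255205/4194304
(2,3): OLD=4077538173/33554432 → NEW=0, ERR=4077538173/33554432
(2,4): OLD=46287616317/268435456 → NEW=255, ERR=-22163424963/268435456
(2,5): OLD=1241821893103/8589934592 → NEW=255, ERR=-948611427857/8589934592
(2,6): OLD=18526116391801/137438953472 → NEW=255, ERR=-16520816743559/137438953472
(3,0): OLD=816274373/4194304 → NEW=255, ERR=-253273147/4194304
(3,1): OLD=6679538945/33554432 → NEW=255, ERR=-1876841215/33554432
(3,2): OLD=38579040099/268435456 → NEW=255, ERR=-29872001181/268435456
(3,3): OLD=177301582605/1073741824 → NEW=255, ERR=-96502582515/1073741824
(3,4): OLD=12749783917509/137438953472 → NEW=0, ERR=12749783917509/137438953472
(3,5): OLD=141151468857535/1099511627776 → NEW=255, ERR=-139223996225345/1099511627776
(3,6): OLD=1831983046975393/17592186044416 → NEW=0, ERR=1831983046975393/17592186044416
Output grid:
  Row 0: #.###.#  (2 black, running=2)
  Row 1: ##.###.  (2 black, running=4)
  Row 2: #.#.###  (2 black, running=6)
  Row 3: ####.#.  (2 black, running=8)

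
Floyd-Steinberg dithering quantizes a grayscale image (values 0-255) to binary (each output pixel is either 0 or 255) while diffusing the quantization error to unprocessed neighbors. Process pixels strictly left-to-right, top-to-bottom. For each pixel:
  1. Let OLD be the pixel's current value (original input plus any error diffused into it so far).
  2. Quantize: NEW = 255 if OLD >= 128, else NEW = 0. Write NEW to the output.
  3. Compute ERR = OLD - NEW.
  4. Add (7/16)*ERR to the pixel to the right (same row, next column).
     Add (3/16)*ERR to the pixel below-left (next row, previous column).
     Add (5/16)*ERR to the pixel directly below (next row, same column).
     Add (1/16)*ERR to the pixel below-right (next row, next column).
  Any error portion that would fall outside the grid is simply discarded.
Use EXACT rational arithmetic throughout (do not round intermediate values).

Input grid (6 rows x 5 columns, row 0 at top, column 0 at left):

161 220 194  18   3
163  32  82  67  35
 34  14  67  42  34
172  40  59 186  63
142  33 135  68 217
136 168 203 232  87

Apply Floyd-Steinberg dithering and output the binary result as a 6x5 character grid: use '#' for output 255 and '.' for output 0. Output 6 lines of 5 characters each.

(0,0): OLD=161 → NEW=255, ERR=-94
(0,1): OLD=1431/8 → NEW=255, ERR=-609/8
(0,2): OLD=20569/128 → NEW=255, ERR=-12071/128
(0,3): OLD=-47633/2048 → NEW=0, ERR=-47633/2048
(0,4): OLD=-235127/32768 → NEW=0, ERR=-235127/32768
(1,0): OLD=15277/128 → NEW=0, ERR=15277/128
(1,1): OLD=37755/1024 → NEW=0, ERR=37755/1024
(1,2): OLD=1951063/32768 → NEW=0, ERR=1951063/32768
(1,3): OLD=10294635/131072 → NEW=0, ERR=10294635/131072
(1,4): OLD=137711713/2097152 → NEW=0, ERR=137711713/2097152
(2,0): OLD=1281401/16384 → NEW=0, ERR=1281401/16384
(2,1): OLD=41084547/524288 → NEW=0, ERR=41084547/524288
(2,2): OLD=1148579785/8388608 → NEW=255, ERR=-990515255/8388608
(2,3): OLD=4149833675/134217728 → NEW=0, ERR=4149833675/134217728
(2,4): OLD=156672734157/2147483648 → NEW=0, ERR=156672734157/2147483648
(3,0): OLD=1771118377/8388608 → NEW=255, ERR=-367976663/8388608
(3,1): OLD=1882083893/67108864 → NEW=0, ERR=1882083893/67108864
(3,2): OLD=96776634391/2147483648 → NEW=0, ERR=96776634391/2147483648
(3,3): OLD=952097596047/4294967296 → NEW=255, ERR=-143119064433/4294967296
(3,4): OLD=5027015602507/68719476736 → NEW=0, ERR=5027015602507/68719476736
(4,0): OLD=143398524167/1073741824 → NEW=255, ERR=-130405640953/1073741824
(4,1): OLD=-194546306873/34359738368 → NEW=0, ERR=-194546306873/34359738368
(4,2): OLD=78126110884873/549755813888 → NEW=255, ERR=-62061621656567/549755813888
(4,3): OLD=217529965541319/8796093022208 → NEW=0, ERR=217529965541319/8796093022208
(4,4): OLD=34986926873541105/140737488355328 → NEW=255, ERR=-901132657067535/140737488355328
(5,0): OLD=53318249215669/549755813888 → NEW=0, ERR=53318249215669/549755813888
(5,1): OLD=791227557276575/4398046511104 → NEW=255, ERR=-330274303054945/4398046511104
(5,2): OLD=19583726202901463/140737488355328 → NEW=255, ERR=-16304333327707177/140737488355328
(5,3): OLD=101774611902262265/562949953421312 → NEW=255, ERR=-41777626220172295/562949953421312
(5,4): OLD=487082216274553955/9007199254740992 → NEW=0, ERR=487082216274553955/9007199254740992
Row 0: ###..
Row 1: .....
Row 2: ..#..
Row 3: #..#.
Row 4: #.#.#
Row 5: .###.

Answer: ###..
.....
..#..
#..#.
#.#.#
.###.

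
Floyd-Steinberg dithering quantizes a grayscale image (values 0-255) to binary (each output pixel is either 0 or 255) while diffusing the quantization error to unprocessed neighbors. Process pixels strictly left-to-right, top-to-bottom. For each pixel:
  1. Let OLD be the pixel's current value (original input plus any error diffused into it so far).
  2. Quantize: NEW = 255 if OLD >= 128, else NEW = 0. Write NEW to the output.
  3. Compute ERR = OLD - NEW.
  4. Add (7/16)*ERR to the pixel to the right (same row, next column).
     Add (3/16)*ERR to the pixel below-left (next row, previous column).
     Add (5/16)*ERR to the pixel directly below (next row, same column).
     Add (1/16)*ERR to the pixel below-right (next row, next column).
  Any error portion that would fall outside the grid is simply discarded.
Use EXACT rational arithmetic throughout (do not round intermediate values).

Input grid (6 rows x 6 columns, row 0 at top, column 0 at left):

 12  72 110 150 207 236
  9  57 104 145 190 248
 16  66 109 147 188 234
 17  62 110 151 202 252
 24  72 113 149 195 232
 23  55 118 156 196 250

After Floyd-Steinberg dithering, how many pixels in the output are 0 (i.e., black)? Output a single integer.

Answer: 17

Derivation:
(0,0): OLD=12 → NEW=0, ERR=12
(0,1): OLD=309/4 → NEW=0, ERR=309/4
(0,2): OLD=9203/64 → NEW=255, ERR=-7117/64
(0,3): OLD=103781/1024 → NEW=0, ERR=103781/1024
(0,4): OLD=4117955/16384 → NEW=255, ERR=-59965/16384
(0,5): OLD=61446229/262144 → NEW=255, ERR=-5400491/262144
(1,0): OLD=1743/64 → NEW=0, ERR=1743/64
(1,1): OLD=37353/512 → NEW=0, ERR=37353/512
(1,2): OLD=2047965/16384 → NEW=0, ERR=2047965/16384
(1,3): OLD=14661817/65536 → NEW=255, ERR=-2049863/65536
(1,4): OLD=745090859/4194304 → NEW=255, ERR=-324456661/4194304
(1,5): OLD=13924411325/67108864 → NEW=255, ERR=-3188348995/67108864
(2,0): OLD=312851/8192 → NEW=0, ERR=312851/8192
(2,1): OLD=34248001/262144 → NEW=255, ERR=-32598719/262144
(2,2): OLD=387351683/4194304 → NEW=0, ERR=387351683/4194304
(2,3): OLD=5735708843/33554432 → NEW=255, ERR=-2820671317/33554432
(2,4): OLD=124753424897/1073741824 → NEW=0, ERR=124753424897/1073741824
(2,5): OLD=4555234538519/17179869184 → NEW=255, ERR=174367896599/17179869184
(3,0): OLD=23563171/4194304 → NEW=0, ERR=23563171/4194304
(3,1): OLD=1520014503/33554432 → NEW=0, ERR=1520014503/33554432
(3,2): OLD=36277659589/268435456 → NEW=255, ERR=-32173381691/268435456
(3,3): OLD=1715420454255/17179869184 → NEW=0, ERR=1715420454255/17179869184
(3,4): OLD=38296237174863/137438953472 → NEW=255, ERR=3249304039503/137438953472
(3,5): OLD=599842142926401/2199023255552 → NEW=255, ERR=39091212760641/2199023255552
(4,0): OLD=18387472237/536870912 → NEW=0, ERR=18387472237/536870912
(4,1): OLD=678764552265/8589934592 → NEW=0, ERR=678764552265/8589934592
(4,2): OLD=36192933863563/274877906944 → NEW=255, ERR=-33900932407157/274877906944
(4,3): OLD=541786321030231/4398046511104 → NEW=0, ERR=541786321030231/4398046511104
(4,4): OLD=18707992921029703/70368744177664 → NEW=255, ERR=763963155725383/70368744177664
(4,5): OLD=274474758187494545/1125899906842624 → NEW=255, ERR=-12629718057374575/1125899906842624
(5,0): OLD=6668387365611/137438953472 → NEW=0, ERR=6668387365611/137438953472
(5,1): OLD=351563898155547/4398046511104 → NEW=0, ERR=351563898155547/4398046511104
(5,2): OLD=5012635460665497/35184372088832 → NEW=255, ERR=-3959379421986663/35184372088832
(5,3): OLD=157165230012998499/1125899906842624 → NEW=255, ERR=-129939246231870621/1125899906842624
(5,4): OLD=347896572588127571/2251799813685248 → NEW=255, ERR=-226312379901610669/2251799813685248
(5,5): OLD=7321162235839183823/36028797018963968 → NEW=255, ERR=-1866181003996628017/36028797018963968
Output grid:
  Row 0: ..#.##  (3 black, running=3)
  Row 1: ...###  (3 black, running=6)
  Row 2: .#.#.#  (3 black, running=9)
  Row 3: ..#.##  (3 black, running=12)
  Row 4: ..#.##  (3 black, running=15)
  Row 5: ..####  (2 black, running=17)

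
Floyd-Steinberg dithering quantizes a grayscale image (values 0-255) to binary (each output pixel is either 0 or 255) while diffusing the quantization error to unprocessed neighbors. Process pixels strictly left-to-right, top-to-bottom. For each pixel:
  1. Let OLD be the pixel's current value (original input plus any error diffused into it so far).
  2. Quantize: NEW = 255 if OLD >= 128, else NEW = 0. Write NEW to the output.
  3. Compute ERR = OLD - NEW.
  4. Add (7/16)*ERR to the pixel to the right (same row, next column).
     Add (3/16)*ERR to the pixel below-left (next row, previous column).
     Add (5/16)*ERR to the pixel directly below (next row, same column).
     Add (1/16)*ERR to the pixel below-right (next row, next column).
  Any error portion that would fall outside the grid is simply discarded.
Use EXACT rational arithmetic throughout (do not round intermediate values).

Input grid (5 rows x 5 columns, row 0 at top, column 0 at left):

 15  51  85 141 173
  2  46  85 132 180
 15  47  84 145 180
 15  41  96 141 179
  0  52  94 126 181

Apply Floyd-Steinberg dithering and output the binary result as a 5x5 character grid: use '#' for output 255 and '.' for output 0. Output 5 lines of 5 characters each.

(0,0): OLD=15 → NEW=0, ERR=15
(0,1): OLD=921/16 → NEW=0, ERR=921/16
(0,2): OLD=28207/256 → NEW=0, ERR=28207/256
(0,3): OLD=774985/4096 → NEW=255, ERR=-269495/4096
(0,4): OLD=9451263/65536 → NEW=255, ERR=-7260417/65536
(1,0): OLD=4475/256 → NEW=0, ERR=4475/256
(1,1): OLD=190941/2048 → NEW=0, ERR=190941/2048
(1,2): OLD=9927585/65536 → NEW=255, ERR=-6784095/65536
(1,3): OLD=13700877/262144 → NEW=0, ERR=13700877/262144
(1,4): OLD=688424839/4194304 → NEW=255, ERR=-381122681/4194304
(2,0): OLD=1243343/32768 → NEW=0, ERR=1243343/32768
(2,1): OLD=78033749/1048576 → NEW=0, ERR=78033749/1048576
(2,2): OLD=1674967103/16777216 → NEW=0, ERR=1674967103/16777216
(2,3): OLD=48721990989/268435456 → NEW=255, ERR=-19729050291/268435456
(2,4): OLD=527061201371/4294967296 → NEW=0, ERR=527061201371/4294967296
(3,0): OLD=684694367/16777216 → NEW=0, ERR=684694367/16777216
(3,1): OLD=13851453555/134217728 → NEW=0, ERR=13851453555/134217728
(3,2): OLD=701024067297/4294967296 → NEW=255, ERR=-394192593183/4294967296
(3,3): OLD=920218653337/8589934592 → NEW=0, ERR=920218653337/8589934592
(3,4): OLD=35682385649245/137438953472 → NEW=255, ERR=635452513885/137438953472
(4,0): OLD=68942135345/2147483648 → NEW=0, ERR=68942135345/2147483648
(4,1): OLD=5747539232305/68719476736 → NEW=0, ERR=5747539232305/68719476736
(4,2): OLD=141228652082687/1099511627776 → NEW=255, ERR=-139146813000193/1099511627776
(4,3): OLD=1745865245209137/17592186044416 → NEW=0, ERR=1745865245209137/17592186044416
(4,4): OLD=65459324912013271/281474976710656 → NEW=255, ERR=-6316794149204009/281474976710656
Row 0: ...##
Row 1: ..#.#
Row 2: ...#.
Row 3: ..#.#
Row 4: ..#.#

Answer: ...##
..#.#
...#.
..#.#
..#.#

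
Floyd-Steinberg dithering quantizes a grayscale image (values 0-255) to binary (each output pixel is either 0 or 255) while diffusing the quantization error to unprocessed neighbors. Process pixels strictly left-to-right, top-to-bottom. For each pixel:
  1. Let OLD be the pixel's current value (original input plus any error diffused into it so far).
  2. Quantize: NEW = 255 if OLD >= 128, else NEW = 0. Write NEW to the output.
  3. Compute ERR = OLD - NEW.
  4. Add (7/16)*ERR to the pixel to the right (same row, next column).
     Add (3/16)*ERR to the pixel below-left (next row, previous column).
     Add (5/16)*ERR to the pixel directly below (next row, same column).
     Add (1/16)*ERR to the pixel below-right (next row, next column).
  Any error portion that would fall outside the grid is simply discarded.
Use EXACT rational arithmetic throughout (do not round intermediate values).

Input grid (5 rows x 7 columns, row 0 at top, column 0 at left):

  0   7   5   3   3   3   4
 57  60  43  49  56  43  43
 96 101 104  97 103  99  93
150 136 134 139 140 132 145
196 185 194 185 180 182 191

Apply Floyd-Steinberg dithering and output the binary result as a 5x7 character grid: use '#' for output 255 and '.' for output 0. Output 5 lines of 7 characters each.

Answer: .......
.......
#.#.##.
#.##.#.
##.##.#

Derivation:
(0,0): OLD=0 → NEW=0, ERR=0
(0,1): OLD=7 → NEW=0, ERR=7
(0,2): OLD=129/16 → NEW=0, ERR=129/16
(0,3): OLD=1671/256 → NEW=0, ERR=1671/256
(0,4): OLD=23985/4096 → NEW=0, ERR=23985/4096
(0,5): OLD=364503/65536 → NEW=0, ERR=364503/65536
(0,6): OLD=6745825/1048576 → NEW=0, ERR=6745825/1048576
(1,0): OLD=933/16 → NEW=0, ERR=933/16
(1,1): OLD=11419/128 → NEW=0, ERR=11419/128
(1,2): OLD=353119/4096 → NEW=0, ERR=353119/4096
(1,3): OLD=1480439/16384 → NEW=0, ERR=1480439/16384
(1,4): OLD=103612633/1048576 → NEW=0, ERR=103612633/1048576
(1,5): OLD=751123297/8388608 → NEW=0, ERR=751123297/8388608
(1,6): OLD=11345714767/134217728 → NEW=0, ERR=11345714767/134217728
(2,0): OLD=268185/2048 → NEW=255, ERR=-254055/2048
(2,1): OLD=6187611/65536 → NEW=0, ERR=6187611/65536
(2,2): OLD=204226497/1048576 → NEW=255, ERR=-63160383/1048576
(2,3): OLD=1030122057/8388608 → NEW=0, ERR=1030122057/8388608
(2,4): OLD=14095570181/67108864 → NEW=255, ERR=-3017190139/67108864
(2,5): OLD=277749644291/2147483648 → NEW=255, ERR=-269858685949/2147483648
(2,6): OLD=2406389611973/34359738368 → NEW=0, ERR=2406389611973/34359738368
(3,0): OLD=135200433/1048576 → NEW=255, ERR=-132186447/1048576
(3,1): OLD=765923909/8388608 → NEW=0, ERR=765923909/8388608
(3,2): OLD=12351303987/67108864 → NEW=255, ERR=-4761456333/67108864
(3,3): OLD=36007741639/268435456 → NEW=255, ERR=-32443299641/268435456
(3,4): OLD=1964923358129/34359738368 → NEW=0, ERR=1964923358129/34359738368
(3,5): OLD=35203951774475/274877906944 → NEW=255, ERR=-34889914496245/274877906944
(3,6): OLD=455201015313813/4398046511104 → NEW=0, ERR=455201015313813/4398046511104
(4,0): OLD=23316988535/134217728 → NEW=255, ERR=-10908532105/134217728
(4,1): OLD=336710059651/2147483648 → NEW=255, ERR=-210898270589/2147483648
(4,2): OLD=3845105665309/34359738368 → NEW=0, ERR=3845105665309/34359738368
(4,3): OLD=55656878944047/274877906944 → NEW=255, ERR=-14436987326673/274877906944
(4,4): OLD=315647356358025/2199023255552 → NEW=255, ERR=-245103573807735/2199023255552
(4,5): OLD=8201581483108909/70368744177664 → NEW=0, ERR=8201581483108909/70368744177664
(4,6): OLD=299942215702769867/1125899906842624 → NEW=255, ERR=12837739457900747/1125899906842624
Row 0: .......
Row 1: .......
Row 2: #.#.##.
Row 3: #.##.#.
Row 4: ##.##.#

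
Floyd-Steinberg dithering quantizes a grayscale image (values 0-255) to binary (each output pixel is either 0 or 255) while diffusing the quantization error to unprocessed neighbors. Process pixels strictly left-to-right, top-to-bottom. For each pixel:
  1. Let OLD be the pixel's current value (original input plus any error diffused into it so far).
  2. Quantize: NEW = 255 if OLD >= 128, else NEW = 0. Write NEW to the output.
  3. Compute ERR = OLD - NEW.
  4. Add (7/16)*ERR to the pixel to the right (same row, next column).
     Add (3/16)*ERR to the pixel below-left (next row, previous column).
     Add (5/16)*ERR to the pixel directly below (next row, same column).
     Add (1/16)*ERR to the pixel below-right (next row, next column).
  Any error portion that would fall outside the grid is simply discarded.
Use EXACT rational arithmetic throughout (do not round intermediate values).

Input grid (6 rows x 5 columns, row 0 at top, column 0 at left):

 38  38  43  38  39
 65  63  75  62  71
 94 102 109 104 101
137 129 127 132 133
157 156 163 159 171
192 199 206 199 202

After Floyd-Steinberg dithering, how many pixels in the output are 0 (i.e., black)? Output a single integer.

Answer: 15

Derivation:
(0,0): OLD=38 → NEW=0, ERR=38
(0,1): OLD=437/8 → NEW=0, ERR=437/8
(0,2): OLD=8563/128 → NEW=0, ERR=8563/128
(0,3): OLD=137765/2048 → NEW=0, ERR=137765/2048
(0,4): OLD=2242307/32768 → NEW=0, ERR=2242307/32768
(1,0): OLD=11151/128 → NEW=0, ERR=11151/128
(1,1): OLD=136297/1024 → NEW=255, ERR=-124823/1024
(1,2): OLD=1920285/32768 → NEW=0, ERR=1920285/32768
(1,3): OLD=16472025/131072 → NEW=0, ERR=16472025/131072
(1,4): OLD=317865067/2097152 → NEW=255, ERR=-216908693/2097152
(2,0): OLD=1611667/16384 → NEW=0, ERR=1611667/16384
(2,1): OLD=64684545/524288 → NEW=0, ERR=64684545/524288
(2,2): OLD=1654527811/8388608 → NEW=255, ERR=-484567229/8388608
(2,3): OLD=13726409753/134217728 → NEW=0, ERR=13726409753/134217728
(2,4): OLD=260437288559/2147483648 → NEW=0, ERR=260437288559/2147483648
(3,0): OLD=1601159651/8388608 → NEW=255, ERR=-537935389/8388608
(3,1): OLD=9047387303/67108864 → NEW=255, ERR=-8065373017/67108864
(3,2): OLD=178788295517/2147483648 → NEW=0, ERR=178788295517/2147483648
(3,3): OLD=942797371061/4294967296 → NEW=255, ERR=-152419289419/4294967296
(3,4): OLD=11116373377641/68719476736 → NEW=255, ERR=-6407093190039/68719476736
(4,0): OLD=122863931757/1073741824 → NEW=0, ERR=122863931757/1073741824
(4,1): OLD=6188407974253/34359738368 → NEW=255, ERR=-2573325309587/34359738368
(4,2): OLD=78112450207235/549755813888 → NEW=255, ERR=-62075282334205/549755813888
(4,3): OLD=758503036054893/8796093022208 → NEW=0, ERR=758503036054893/8796093022208
(4,4): OLD=24962937414790267/140737488355328 → NEW=255, ERR=-10925122115818373/140737488355328
(5,0): OLD=117491369418855/549755813888 → NEW=255, ERR=-22696363122585/549755813888
(5,1): OLD=631181215425653/4398046511104 → NEW=255, ERR=-490320644905867/4398046511104
(5,2): OLD=18778148814689437/140737488355328 → NEW=255, ERR=-17109910715919203/140737488355328
(5,3): OLD=85088098042827443/562949953421312 → NEW=255, ERR=-58464140079607117/562949953421312
(5,4): OLD=1240247020891576257/9007199254740992 → NEW=255, ERR=-1056588789067376703/9007199254740992
Output grid:
  Row 0: .....  (5 black, running=5)
  Row 1: .#..#  (3 black, running=8)
  Row 2: ..#..  (4 black, running=12)
  Row 3: ##.##  (1 black, running=13)
  Row 4: .##.#  (2 black, running=15)
  Row 5: #####  (0 black, running=15)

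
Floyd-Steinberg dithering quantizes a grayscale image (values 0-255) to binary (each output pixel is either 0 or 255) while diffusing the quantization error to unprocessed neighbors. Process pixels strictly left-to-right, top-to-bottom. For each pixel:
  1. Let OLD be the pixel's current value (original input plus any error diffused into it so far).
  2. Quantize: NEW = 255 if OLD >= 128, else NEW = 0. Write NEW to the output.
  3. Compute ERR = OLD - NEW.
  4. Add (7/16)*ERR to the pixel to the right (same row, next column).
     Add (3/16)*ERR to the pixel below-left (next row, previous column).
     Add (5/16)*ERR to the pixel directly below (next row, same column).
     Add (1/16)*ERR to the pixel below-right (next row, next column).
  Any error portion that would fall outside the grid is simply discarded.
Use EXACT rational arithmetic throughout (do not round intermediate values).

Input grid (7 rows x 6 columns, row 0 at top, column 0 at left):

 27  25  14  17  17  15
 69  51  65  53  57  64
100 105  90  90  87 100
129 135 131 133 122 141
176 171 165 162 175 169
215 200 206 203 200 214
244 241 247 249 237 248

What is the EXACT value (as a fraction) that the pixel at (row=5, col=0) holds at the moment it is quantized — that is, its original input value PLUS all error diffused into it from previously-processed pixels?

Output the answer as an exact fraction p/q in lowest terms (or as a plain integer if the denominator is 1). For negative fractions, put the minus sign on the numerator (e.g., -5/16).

Answer: 100028474626195/549755813888

Derivation:
(0,0): OLD=27 → NEW=0, ERR=27
(0,1): OLD=589/16 → NEW=0, ERR=589/16
(0,2): OLD=7707/256 → NEW=0, ERR=7707/256
(0,3): OLD=123581/4096 → NEW=0, ERR=123581/4096
(0,4): OLD=1979179/65536 → NEW=0, ERR=1979179/65536
(0,5): OLD=29582893/1048576 → NEW=0, ERR=29582893/1048576
(1,0): OLD=21591/256 → NEW=0, ERR=21591/256
(1,1): OLD=218593/2048 → NEW=0, ERR=218593/2048
(1,2): OLD=8458229/65536 → NEW=255, ERR=-8253451/65536
(1,3): OLD=3899345/262144 → NEW=0, ERR=3899345/262144
(1,4): OLD=1344202707/16777216 → NEW=0, ERR=1344202707/16777216
(1,5): OLD=29462589397/268435456 → NEW=0, ERR=29462589397/268435456
(2,0): OLD=4796219/32768 → NEW=255, ERR=-3559621/32768
(2,1): OLD=76007609/1048576 → NEW=0, ERR=76007609/1048576
(2,2): OLD=1540438379/16777216 → NEW=0, ERR=1540438379/16777216
(2,3): OLD=19054887379/134217728 → NEW=255, ERR=-15170633261/134217728
(2,4): OLD=361190203129/4294967296 → NEW=0, ERR=361190203129/4294967296
(2,5): OLD=12101402140255/68719476736 → NEW=255, ERR=-5422064427425/68719476736
(3,0): OLD=1822744331/16777216 → NEW=0, ERR=1822744331/16777216
(3,1): OLD=28938697391/134217728 → NEW=255, ERR=-5286823249/134217728
(3,2): OLD=135073602237/1073741824 → NEW=0, ERR=135073602237/1073741824
(3,3): OLD=11972372781175/68719476736 → NEW=255, ERR=-5551093786505/68719476736
(3,4): OLD=50072210410775/549755813888 → NEW=0, ERR=50072210410775/549755813888
(3,5): OLD=1420104357910265/8796093022208 → NEW=255, ERR=-822899362752775/8796093022208
(4,0): OLD=435006425541/2147483648 → NEW=255, ERR=-112601904699/2147483648
(4,1): OLD=5708108955905/34359738368 → NEW=255, ERR=-3053624327935/34359738368
(4,2): OLD=162532095844787/1099511627776 → NEW=255, ERR=-117843369238093/1099511627776
(4,3): OLD=2019691682763679/17592186044416 → NEW=0, ERR=2019691682763679/17592186044416
(4,4): OLD=65049040183572623/281474976710656 → NEW=255, ERR=-6727078877644657/281474976710656
(4,5): OLD=607991858571974025/4503599627370496 → NEW=255, ERR=-540426046407502455/4503599627370496
(5,0): OLD=100028474626195/549755813888 → NEW=255, ERR=-40159257915245/549755813888
Target (5,0): original=215, with diffused error = 100028474626195/549755813888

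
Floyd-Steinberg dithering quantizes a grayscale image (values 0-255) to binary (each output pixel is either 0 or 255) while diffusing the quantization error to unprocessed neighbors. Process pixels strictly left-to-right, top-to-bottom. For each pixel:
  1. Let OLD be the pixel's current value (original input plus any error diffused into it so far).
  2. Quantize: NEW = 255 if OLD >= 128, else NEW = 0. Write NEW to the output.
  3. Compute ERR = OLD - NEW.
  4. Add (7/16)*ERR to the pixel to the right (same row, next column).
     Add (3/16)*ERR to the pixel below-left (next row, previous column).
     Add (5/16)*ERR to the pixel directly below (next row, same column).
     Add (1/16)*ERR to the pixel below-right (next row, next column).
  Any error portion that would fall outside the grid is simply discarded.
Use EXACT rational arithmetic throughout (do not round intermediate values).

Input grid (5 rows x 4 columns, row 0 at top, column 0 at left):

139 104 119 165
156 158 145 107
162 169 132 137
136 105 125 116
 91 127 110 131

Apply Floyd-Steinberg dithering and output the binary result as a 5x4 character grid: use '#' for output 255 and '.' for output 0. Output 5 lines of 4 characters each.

Answer: #.#.
#.#.
#.##
.#..
.#.#

Derivation:
(0,0): OLD=139 → NEW=255, ERR=-116
(0,1): OLD=213/4 → NEW=0, ERR=213/4
(0,2): OLD=9107/64 → NEW=255, ERR=-7213/64
(0,3): OLD=118469/1024 → NEW=0, ERR=118469/1024
(1,0): OLD=8303/64 → NEW=255, ERR=-8017/64
(1,1): OLD=46825/512 → NEW=0, ERR=46825/512
(1,2): OLD=2864125/16384 → NEW=255, ERR=-1313795/16384
(1,3): OLD=26483835/262144 → NEW=0, ERR=26483835/262144
(2,0): OLD=1146899/8192 → NEW=255, ERR=-942061/8192
(2,1): OLD=32611745/262144 → NEW=0, ERR=32611745/262144
(2,2): OLD=97531581/524288 → NEW=255, ERR=-36161859/524288
(2,3): OLD=1118903193/8388608 → NEW=255, ERR=-1020191847/8388608
(3,0): OLD=517530819/4194304 → NEW=0, ERR=517530819/4194304
(3,1): OLD=11927866205/67108864 → NEW=255, ERR=-5184894115/67108864
(3,2): OLD=58643881827/1073741824 → NEW=0, ERR=58643881827/1073741824
(3,3): OLD=1676389728821/17179869184 → NEW=0, ERR=1676389728821/17179869184
(4,0): OLD=123558289159/1073741824 → NEW=0, ERR=123558289159/1073741824
(4,1): OLD=1470189708213/8589934592 → NEW=255, ERR=-720243612747/8589934592
(4,2): OLD=28546506024565/274877906944 → NEW=0, ERR=28546506024565/274877906944
(4,3): OLD=925093647179971/4398046511104 → NEW=255, ERR=-196408213151549/4398046511104
Row 0: #.#.
Row 1: #.#.
Row 2: #.##
Row 3: .#..
Row 4: .#.#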